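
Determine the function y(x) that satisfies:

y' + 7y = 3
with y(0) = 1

General solution: y = 3/7 + Ce^(-7x)
Applying y(0) = 1: C = 1 - 3/7 = 4/7
Particular solution: y = 3/7 + (4/7)e^(-7x)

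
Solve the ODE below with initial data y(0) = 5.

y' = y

General solution: y = Ce^x
Applying IC y(0) = 5:
Particular solution: y = 5e^x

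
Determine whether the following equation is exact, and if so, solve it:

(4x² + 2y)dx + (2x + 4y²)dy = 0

Verify exactness: ∂M/∂y = ∂N/∂x ✓
Find F(x,y) such that ∂F/∂x = M, ∂F/∂y = N
Solution: 4x³/3 + 2xy + 4y³/3 = C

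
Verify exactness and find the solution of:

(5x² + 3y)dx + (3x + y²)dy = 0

Verify exactness: ∂M/∂y = ∂N/∂x ✓
Find F(x,y) such that ∂F/∂x = M, ∂F/∂y = N
Solution: 5x³/3 + 3xy + y³/3 = C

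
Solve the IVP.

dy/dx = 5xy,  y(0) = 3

General solution: y = Ce^(5x²/2)
Applying IC y(0) = 3:
Particular solution: y = 3e^(5x²/2)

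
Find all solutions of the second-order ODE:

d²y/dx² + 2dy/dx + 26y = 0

Characteristic equation: r² + 2r + 26 = 0
Roots: r = -1 ± 5i (complex conjugates)
General solution: y = e^(-x)(C₁cos(5x) + C₂sin(5x))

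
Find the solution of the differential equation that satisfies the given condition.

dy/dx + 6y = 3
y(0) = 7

General solution: y = 1/2 + Ce^(-6x)
Applying y(0) = 7: C = 7 - 1/2 = 13/2
Particular solution: y = 1/2 + (13/2)e^(-6x)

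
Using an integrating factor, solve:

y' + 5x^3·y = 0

Using integrating factor method:

General solution: y = Ce^(-5x^4/4)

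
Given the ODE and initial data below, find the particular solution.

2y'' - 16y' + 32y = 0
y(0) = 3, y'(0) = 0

General solution: y = (C₁ + C₂x)e^(4x)
Repeated root r = 4
Applying ICs: C₁ = 3, C₂ = -12
Particular solution: y = (3 - 12x)e^(4x)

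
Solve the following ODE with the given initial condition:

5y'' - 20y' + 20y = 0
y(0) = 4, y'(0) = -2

General solution: y = (C₁ + C₂x)e^(2x)
Repeated root r = 2
Applying ICs: C₁ = 4, C₂ = -10
Particular solution: y = (4 - 10x)e^(2x)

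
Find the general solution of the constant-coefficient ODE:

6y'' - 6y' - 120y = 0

Characteristic equation: 6r² - 6r - 120 = 0
Divide by 6: r² - r - 20 = 0
Roots: r = 5, -4 (distinct real)
General solution: y = C₁e^(5x) + C₂e^(-4x)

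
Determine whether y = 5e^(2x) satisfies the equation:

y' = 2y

Verification:
y = 5e^(2x)
y' = 10e^(2x)
2y = 10e^(2x)
y' = 2y ✓

Yes, it is a solution.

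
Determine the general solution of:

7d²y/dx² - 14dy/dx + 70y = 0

Characteristic equation: 7r² - 14r + 70 = 0
Divide by 7: r² - 2r + 10 = 0
Roots: r = 1 ± 3i (complex conjugates)
General solution: y = e^x(C₁cos(3x) + C₂sin(3x))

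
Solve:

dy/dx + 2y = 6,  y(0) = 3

General solution: y = 3 + Ce^(-2x)
Applying y(0) = 3: C = 3 - 3 = 0
Particular solution: y = 3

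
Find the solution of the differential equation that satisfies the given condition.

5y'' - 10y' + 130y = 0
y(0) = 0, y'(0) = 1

General solution: y = e^x(C₁cos(5x) + C₂sin(5x))
Complex roots r = 1 ± 5i
Applying ICs: C₁ = 0, C₂ = 1/5
Particular solution: y = e^x((1/5)sin(5x))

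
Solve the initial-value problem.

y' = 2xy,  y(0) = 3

General solution: y = Ce^(x²)
Applying IC y(0) = 3:
Particular solution: y = 3e^(x²)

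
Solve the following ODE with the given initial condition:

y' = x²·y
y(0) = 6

General solution: y = Ce^(x³/3)
Applying IC y(0) = 6:
Particular solution: y = 6e^(x³/3)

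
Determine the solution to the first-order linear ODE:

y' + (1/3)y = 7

Using integrating factor method:

General solution: y = 21 + Ce^(-x/3)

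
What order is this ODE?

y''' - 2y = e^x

The order is 3 (highest derivative is of order 3).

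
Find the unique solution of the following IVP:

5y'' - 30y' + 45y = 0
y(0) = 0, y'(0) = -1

General solution: y = (C₁ + C₂x)e^(3x)
Repeated root r = 3
Applying ICs: C₁ = 0, C₂ = -1
Particular solution: y = -xe^(3x)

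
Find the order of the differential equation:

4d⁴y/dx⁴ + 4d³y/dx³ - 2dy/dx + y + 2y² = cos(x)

The order is 4 (highest derivative is of order 4).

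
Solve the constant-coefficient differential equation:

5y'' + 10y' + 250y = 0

Characteristic equation: 5r² + 10r + 250 = 0
Divide by 5: r² + 2r + 50 = 0
Roots: r = -1 ± 7i (complex conjugates)
General solution: y = e^(-x)(C₁cos(7x) + C₂sin(7x))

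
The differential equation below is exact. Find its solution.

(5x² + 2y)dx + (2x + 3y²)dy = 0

Verify exactness: ∂M/∂y = ∂N/∂x ✓
Find F(x,y) such that ∂F/∂x = M, ∂F/∂y = N
Solution: 5x³/3 + 2xy + y³ = C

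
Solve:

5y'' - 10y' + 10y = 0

Characteristic equation: 5r² - 10r + 10 = 0
Divide by 5: r² - 2r + 2 = 0
Roots: r = 1 ± i (complex conjugates)
General solution: y = e^x(C₁cos(x) + C₂sin(x))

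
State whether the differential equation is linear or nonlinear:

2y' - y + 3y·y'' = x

Nonlinear (y·y'' term)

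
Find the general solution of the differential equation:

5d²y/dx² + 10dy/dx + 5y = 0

Characteristic equation: 5r² + 10r + 5 = 0
Divide by 5: r² + 2r + 1 = 0
Factored: (r + 1)² = 0
Repeated root: r = -1
General solution: y = (C₁ + C₂x)e^(-x)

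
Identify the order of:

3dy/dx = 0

The order is 1 (highest derivative is of order 1).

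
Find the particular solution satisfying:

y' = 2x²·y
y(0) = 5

General solution: y = Ce^(2x³/3)
Applying IC y(0) = 5:
Particular solution: y = 5e^(2x³/3)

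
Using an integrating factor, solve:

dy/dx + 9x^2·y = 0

Using integrating factor method:

General solution: y = Ce^(-3x^3)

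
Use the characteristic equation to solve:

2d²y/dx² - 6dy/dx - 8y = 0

Characteristic equation: 2r² - 6r - 8 = 0
Divide by 2: r² - 3r - 4 = 0
Roots: r = 4, -1 (distinct real)
General solution: y = C₁e^(4x) + C₂e^(-x)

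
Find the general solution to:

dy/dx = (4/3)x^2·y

Separating variables and integrating:
ln|y| = 4x^3/9 + C

General solution: y = Ce^(4x^3/9)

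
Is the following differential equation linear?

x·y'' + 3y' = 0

Yes. Linear (y and its derivatives appear to the first power only, no products of y terms)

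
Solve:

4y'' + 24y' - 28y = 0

Characteristic equation: 4r² + 24r - 28 = 0
Divide by 4: r² + 6r - 7 = 0
Roots: r = 1, -7 (distinct real)
General solution: y = C₁e^x + C₂e^(-7x)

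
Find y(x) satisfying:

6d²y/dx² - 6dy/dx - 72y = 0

Characteristic equation: 6r² - 6r - 72 = 0
Divide by 6: r² - r - 12 = 0
Roots: r = 4, -3 (distinct real)
General solution: y = C₁e^(4x) + C₂e^(-3x)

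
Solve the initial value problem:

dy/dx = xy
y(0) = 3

General solution: y = Ce^(x²/2)
Applying IC y(0) = 3:
Particular solution: y = 3e^(x²/2)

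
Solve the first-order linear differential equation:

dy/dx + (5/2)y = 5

Using integrating factor method:

General solution: y = 2 + Ce^(-5x/2)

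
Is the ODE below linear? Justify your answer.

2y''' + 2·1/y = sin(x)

No. Nonlinear (1/y term)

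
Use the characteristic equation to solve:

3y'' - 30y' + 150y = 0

Characteristic equation: 3r² - 30r + 150 = 0
Divide by 3: r² - 10r + 50 = 0
Roots: r = 5 ± 5i (complex conjugates)
General solution: y = e^(5x)(C₁cos(5x) + C₂sin(5x))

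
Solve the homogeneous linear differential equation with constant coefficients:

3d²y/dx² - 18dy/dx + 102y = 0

Characteristic equation: 3r² - 18r + 102 = 0
Divide by 3: r² - 6r + 34 = 0
Roots: r = 3 ± 5i (complex conjugates)
General solution: y = e^(3x)(C₁cos(5x) + C₂sin(5x))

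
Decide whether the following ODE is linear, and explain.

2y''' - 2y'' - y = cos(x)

Linear (y and its derivatives appear to the first power only, no products of y terms)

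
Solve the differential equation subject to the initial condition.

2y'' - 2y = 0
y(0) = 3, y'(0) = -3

General solution: y = C₁e^x + C₂e^(-x)
Applying ICs: C₁ = 0, C₂ = 3
Particular solution: y = 3e^(-x)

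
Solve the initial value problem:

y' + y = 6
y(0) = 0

General solution: y = 6 + Ce^(-x)
Applying y(0) = 0: C = 0 - 6 = -6
Particular solution: y = 6 - 6e^(-x)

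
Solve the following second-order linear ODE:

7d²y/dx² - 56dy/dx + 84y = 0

Characteristic equation: 7r² - 56r + 84 = 0
Divide by 7: r² - 8r + 12 = 0
Roots: r = 6, 2 (distinct real)
General solution: y = C₁e^(6x) + C₂e^(2x)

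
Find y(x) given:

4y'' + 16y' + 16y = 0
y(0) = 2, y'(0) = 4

General solution: y = (C₁ + C₂x)e^(-2x)
Repeated root r = -2
Applying ICs: C₁ = 2, C₂ = 8
Particular solution: y = (2 + 8x)e^(-2x)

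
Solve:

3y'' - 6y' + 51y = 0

Characteristic equation: 3r² - 6r + 51 = 0
Divide by 3: r² - 2r + 17 = 0
Roots: r = 1 ± 4i (complex conjugates)
General solution: y = e^x(C₁cos(4x) + C₂sin(4x))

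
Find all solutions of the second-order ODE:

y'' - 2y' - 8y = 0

Characteristic equation: r² - 2r - 8 = 0
Roots: r = 4, -2 (distinct real)
General solution: y = C₁e^(4x) + C₂e^(-2x)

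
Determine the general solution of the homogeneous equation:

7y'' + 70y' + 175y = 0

Characteristic equation: 7r² + 70r + 175 = 0
Divide by 7: r² + 10r + 25 = 0
Factored: (r + 5)² = 0
Repeated root: r = -5
General solution: y = (C₁ + C₂x)e^(-5x)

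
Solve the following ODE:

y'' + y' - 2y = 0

Characteristic equation: r² + r - 2 = 0
Roots: r = 1, -2 (distinct real)
General solution: y = C₁e^x + C₂e^(-2x)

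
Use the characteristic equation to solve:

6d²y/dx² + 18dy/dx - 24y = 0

Characteristic equation: 6r² + 18r - 24 = 0
Divide by 6: r² + 3r - 4 = 0
Roots: r = 1, -4 (distinct real)
General solution: y = C₁e^x + C₂e^(-4x)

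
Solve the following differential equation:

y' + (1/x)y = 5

Using integrating factor method:

General solution: y = (5/2)x + C/x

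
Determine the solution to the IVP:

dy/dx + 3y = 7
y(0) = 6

General solution: y = 7/3 + Ce^(-3x)
Applying y(0) = 6: C = 6 - 7/3 = 11/3
Particular solution: y = 7/3 + (11/3)e^(-3x)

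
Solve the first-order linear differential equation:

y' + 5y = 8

Using integrating factor method:

General solution: y = 8/5 + Ce^(-5x)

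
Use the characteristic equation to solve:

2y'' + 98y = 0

Characteristic equation: 2r² + 98 = 0
Divide by 2: r² + 49 = 0
Roots: r = ±7i (complex conjugates)
General solution: y = C₁cos(7x) + C₂sin(7x)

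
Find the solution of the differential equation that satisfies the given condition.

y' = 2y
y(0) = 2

General solution: y = Ce^(2x)
Applying IC y(0) = 2:
Particular solution: y = 2e^(2x)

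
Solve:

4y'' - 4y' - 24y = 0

Characteristic equation: 4r² - 4r - 24 = 0
Divide by 4: r² - r - 6 = 0
Roots: r = 3, -2 (distinct real)
General solution: y = C₁e^(3x) + C₂e^(-2x)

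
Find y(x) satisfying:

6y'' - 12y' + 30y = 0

Characteristic equation: 6r² - 12r + 30 = 0
Divide by 6: r² - 2r + 5 = 0
Roots: r = 1 ± 2i (complex conjugates)
General solution: y = e^x(C₁cos(2x) + C₂sin(2x))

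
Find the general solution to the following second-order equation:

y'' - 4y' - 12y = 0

Characteristic equation: r² - 4r - 12 = 0
Roots: r = 6, -2 (distinct real)
General solution: y = C₁e^(6x) + C₂e^(-2x)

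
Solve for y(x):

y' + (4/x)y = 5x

Using integrating factor method:

General solution: y = (5/6)x^2 + Cx^(-4)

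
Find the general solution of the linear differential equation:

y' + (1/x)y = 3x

Using integrating factor method:

General solution: y = x^2 + C/x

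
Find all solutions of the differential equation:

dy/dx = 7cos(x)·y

Separating variables and integrating:
ln|y| = 7sin(x) + C

General solution: y = Ce^(7sin(x))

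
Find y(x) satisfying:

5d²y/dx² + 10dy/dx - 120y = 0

Characteristic equation: 5r² + 10r - 120 = 0
Divide by 5: r² + 2r - 24 = 0
Roots: r = 4, -6 (distinct real)
General solution: y = C₁e^(4x) + C₂e^(-6x)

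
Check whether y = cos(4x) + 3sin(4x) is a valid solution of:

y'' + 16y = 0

Verification:
y'' = -16cos(4x) - 48sin(4x)
y'' + 16y = 0 ✓

Yes, it is a solution.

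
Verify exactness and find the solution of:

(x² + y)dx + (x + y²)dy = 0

Verify exactness: ∂M/∂y = ∂N/∂x ✓
Find F(x,y) such that ∂F/∂x = M, ∂F/∂y = N
Solution: x³/3 + xy + y³/3 = C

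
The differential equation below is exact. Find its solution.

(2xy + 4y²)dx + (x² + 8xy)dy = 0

Verify exactness: ∂M/∂y = ∂N/∂x ✓
Find F(x,y) such that ∂F/∂x = M, ∂F/∂y = N
Solution: x²y + 4xy² = C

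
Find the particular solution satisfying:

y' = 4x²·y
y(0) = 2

General solution: y = Ce^(4x³/3)
Applying IC y(0) = 2:
Particular solution: y = 2e^(4x³/3)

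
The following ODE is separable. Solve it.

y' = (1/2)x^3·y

Separating variables and integrating:
ln|y| = x^4/8 + C

General solution: y = Ce^(x^4/8)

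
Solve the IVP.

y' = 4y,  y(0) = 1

General solution: y = Ce^(4x)
Applying IC y(0) = 1:
Particular solution: y = e^(4x)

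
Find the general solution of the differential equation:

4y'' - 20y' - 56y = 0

Characteristic equation: 4r² - 20r - 56 = 0
Divide by 4: r² - 5r - 14 = 0
Roots: r = 7, -2 (distinct real)
General solution: y = C₁e^(7x) + C₂e^(-2x)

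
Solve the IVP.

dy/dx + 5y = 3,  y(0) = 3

General solution: y = 3/5 + Ce^(-5x)
Applying y(0) = 3: C = 3 - 3/5 = 12/5
Particular solution: y = 3/5 + (12/5)e^(-5x)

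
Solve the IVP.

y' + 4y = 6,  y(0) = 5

General solution: y = 3/2 + Ce^(-4x)
Applying y(0) = 5: C = 5 - 3/2 = 7/2
Particular solution: y = 3/2 + (7/2)e^(-4x)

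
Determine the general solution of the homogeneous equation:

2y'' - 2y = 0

Characteristic equation: 2r² - 2 = 0
Divide by 2: r² - 1 = 0
Roots: r = 1, -1 (distinct real)
General solution: y = C₁e^x + C₂e^(-x)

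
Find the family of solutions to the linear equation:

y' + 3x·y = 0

Using integrating factor method:

General solution: y = Ce^(-3x^2/2)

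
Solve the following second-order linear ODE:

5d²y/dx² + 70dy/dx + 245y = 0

Characteristic equation: 5r² + 70r + 245 = 0
Divide by 5: r² + 14r + 49 = 0
Factored: (r + 7)² = 0
Repeated root: r = -7
General solution: y = (C₁ + C₂x)e^(-7x)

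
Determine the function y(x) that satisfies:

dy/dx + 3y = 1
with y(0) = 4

General solution: y = 1/3 + Ce^(-3x)
Applying y(0) = 4: C = 4 - 1/3 = 11/3
Particular solution: y = 1/3 + (11/3)e^(-3x)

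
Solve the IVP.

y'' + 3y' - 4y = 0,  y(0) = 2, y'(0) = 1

General solution: y = C₁e^x + C₂e^(-4x)
Applying ICs: C₁ = 9/5, C₂ = 1/5
Particular solution: y = (9/5)e^x + (1/5)e^(-4x)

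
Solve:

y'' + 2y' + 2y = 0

Characteristic equation: r² + 2r + 2 = 0
Roots: r = -1 ± i (complex conjugates)
General solution: y = e^(-x)(C₁cos(x) + C₂sin(x))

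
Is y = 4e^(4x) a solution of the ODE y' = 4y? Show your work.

Verification:
y = 4e^(4x)
y' = 16e^(4x)
4y = 16e^(4x)
y' = 4y ✓

Yes, it is a solution.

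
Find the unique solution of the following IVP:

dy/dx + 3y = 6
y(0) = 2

General solution: y = 2 + Ce^(-3x)
Applying y(0) = 2: C = 2 - 2 = 0
Particular solution: y = 2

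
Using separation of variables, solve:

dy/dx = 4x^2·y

Separating variables and integrating:
ln|y| = 4x^3/3 + C

General solution: y = Ce^(4x^3/3)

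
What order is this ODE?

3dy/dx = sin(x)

The order is 1 (highest derivative is of order 1).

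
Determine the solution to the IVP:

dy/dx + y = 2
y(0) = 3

General solution: y = 2 + Ce^(-x)
Applying y(0) = 3: C = 3 - 2 = 1
Particular solution: y = 2 + e^(-x)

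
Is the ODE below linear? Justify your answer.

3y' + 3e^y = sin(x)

No. Nonlinear (e^y is nonlinear in y)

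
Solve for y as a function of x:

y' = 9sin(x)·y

Separating variables and integrating:
ln|y| = -9cos(x) + C

General solution: y = Ce^(-9cos(x))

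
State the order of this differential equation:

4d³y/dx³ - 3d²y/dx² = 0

The order is 3 (highest derivative is of order 3).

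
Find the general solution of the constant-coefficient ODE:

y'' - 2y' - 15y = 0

Characteristic equation: r² - 2r - 15 = 0
Roots: r = 5, -3 (distinct real)
General solution: y = C₁e^(5x) + C₂e^(-3x)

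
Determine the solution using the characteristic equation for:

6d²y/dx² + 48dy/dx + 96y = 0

Characteristic equation: 6r² + 48r + 96 = 0
Divide by 6: r² + 8r + 16 = 0
Factored: (r + 4)² = 0
Repeated root: r = -4
General solution: y = (C₁ + C₂x)e^(-4x)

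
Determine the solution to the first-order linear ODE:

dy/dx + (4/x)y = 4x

Using integrating factor method:

General solution: y = (2/3)x^2 + Cx^(-4)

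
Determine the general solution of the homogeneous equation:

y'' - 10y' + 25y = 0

Characteristic equation: r² - 10r + 25 = 0
Factored: (r - 5)² = 0
Repeated root: r = 5
General solution: y = (C₁ + C₂x)e^(5x)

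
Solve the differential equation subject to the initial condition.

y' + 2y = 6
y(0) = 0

General solution: y = 3 + Ce^(-2x)
Applying y(0) = 0: C = 0 - 3 = -3
Particular solution: y = 3 - 3e^(-2x)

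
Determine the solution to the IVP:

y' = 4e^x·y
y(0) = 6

General solution: y = Ce^(4e^x)
Applying IC y(0) = 6:
Particular solution: y = 6e^(4(e^x - 1))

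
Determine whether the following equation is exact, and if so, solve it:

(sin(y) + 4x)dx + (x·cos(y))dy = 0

Verify exactness: ∂M/∂y = ∂N/∂x ✓
Find F(x,y) such that ∂F/∂x = M, ∂F/∂y = N
Solution: x·sin(y) + 2x² = C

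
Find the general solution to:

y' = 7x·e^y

Separating variables and integrating:
-e^(-y) = 7x²/2 + C

General solution: y = -ln(C - 7x²/2)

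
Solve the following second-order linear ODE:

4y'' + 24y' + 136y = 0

Characteristic equation: 4r² + 24r + 136 = 0
Divide by 4: r² + 6r + 34 = 0
Roots: r = -3 ± 5i (complex conjugates)
General solution: y = e^(-3x)(C₁cos(5x) + C₂sin(5x))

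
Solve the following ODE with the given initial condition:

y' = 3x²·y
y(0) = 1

General solution: y = Ce^(x³)
Applying IC y(0) = 1:
Particular solution: y = e^(x³)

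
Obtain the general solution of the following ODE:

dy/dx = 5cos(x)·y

Separating variables and integrating:
ln|y| = 5sin(x) + C

General solution: y = Ce^(5sin(x))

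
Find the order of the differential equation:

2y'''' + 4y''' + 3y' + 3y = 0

The order is 4 (highest derivative is of order 4).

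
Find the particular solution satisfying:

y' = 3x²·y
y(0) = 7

General solution: y = Ce^(x³)
Applying IC y(0) = 7:
Particular solution: y = 7e^(x³)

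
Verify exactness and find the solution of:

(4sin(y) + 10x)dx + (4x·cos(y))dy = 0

Verify exactness: ∂M/∂y = ∂N/∂x ✓
Find F(x,y) such that ∂F/∂x = M, ∂F/∂y = N
Solution: 4x·sin(y) + 5x² = C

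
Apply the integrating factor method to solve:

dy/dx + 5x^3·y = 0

Using integrating factor method:

General solution: y = Ce^(-5x^4/4)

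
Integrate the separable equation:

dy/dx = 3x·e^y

Separating variables and integrating:
-e^(-y) = 3x²/2 + C

General solution: y = -ln(C - 3x²/2)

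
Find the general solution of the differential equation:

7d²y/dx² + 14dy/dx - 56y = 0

Characteristic equation: 7r² + 14r - 56 = 0
Divide by 7: r² + 2r - 8 = 0
Roots: r = 2, -4 (distinct real)
General solution: y = C₁e^(2x) + C₂e^(-4x)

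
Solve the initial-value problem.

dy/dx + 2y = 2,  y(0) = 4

General solution: y = 1 + Ce^(-2x)
Applying y(0) = 4: C = 4 - 1 = 3
Particular solution: y = 1 + 3e^(-2x)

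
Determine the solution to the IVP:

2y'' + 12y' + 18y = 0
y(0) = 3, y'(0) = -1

General solution: y = (C₁ + C₂x)e^(-3x)
Repeated root r = -3
Applying ICs: C₁ = 3, C₂ = 8
Particular solution: y = (3 + 8x)e^(-3x)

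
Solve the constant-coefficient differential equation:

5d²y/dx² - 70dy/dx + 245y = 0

Characteristic equation: 5r² - 70r + 245 = 0
Divide by 5: r² - 14r + 49 = 0
Factored: (r - 7)² = 0
Repeated root: r = 7
General solution: y = (C₁ + C₂x)e^(7x)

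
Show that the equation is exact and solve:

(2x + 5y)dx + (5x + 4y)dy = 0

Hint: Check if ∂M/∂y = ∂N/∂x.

Verify exactness: ∂M/∂y = ∂N/∂x ✓
Find F(x,y) such that ∂F/∂x = M, ∂F/∂y = N
Solution: x² + 5xy + 2y² = C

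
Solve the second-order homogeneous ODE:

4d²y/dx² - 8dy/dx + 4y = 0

Characteristic equation: 4r² - 8r + 4 = 0
Divide by 4: r² - 2r + 1 = 0
Factored: (r - 1)² = 0
Repeated root: r = 1
General solution: y = (C₁ + C₂x)e^x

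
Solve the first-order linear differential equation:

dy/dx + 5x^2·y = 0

Using integrating factor method:

General solution: y = Ce^(-5x^3/3)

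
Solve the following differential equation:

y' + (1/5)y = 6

Using integrating factor method:

General solution: y = 30 + Ce^(-x/5)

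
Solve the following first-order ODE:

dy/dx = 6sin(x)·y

Separating variables and integrating:
ln|y| = -6cos(x) + C

General solution: y = Ce^(-6cos(x))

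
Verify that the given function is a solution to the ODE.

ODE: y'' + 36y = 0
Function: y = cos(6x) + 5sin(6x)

Verification:
y'' = -36cos(6x) - 180sin(6x)
y'' + 36y = 0 ✓

Yes, it is a solution.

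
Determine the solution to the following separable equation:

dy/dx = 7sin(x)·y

Separating variables and integrating:
ln|y| = -7cos(x) + C

General solution: y = Ce^(-7cos(x))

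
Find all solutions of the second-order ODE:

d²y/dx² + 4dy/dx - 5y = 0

Characteristic equation: r² + 4r - 5 = 0
Roots: r = 1, -5 (distinct real)
General solution: y = C₁e^x + C₂e^(-5x)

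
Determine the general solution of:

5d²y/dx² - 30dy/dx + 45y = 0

Characteristic equation: 5r² - 30r + 45 = 0
Divide by 5: r² - 6r + 9 = 0
Factored: (r - 3)² = 0
Repeated root: r = 3
General solution: y = (C₁ + C₂x)e^(3x)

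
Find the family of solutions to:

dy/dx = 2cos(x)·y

Separating variables and integrating:
ln|y| = 2sin(x) + C

General solution: y = Ce^(2sin(x))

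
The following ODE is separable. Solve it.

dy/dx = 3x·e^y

Separating variables and integrating:
-e^(-y) = 3x²/2 + C

General solution: y = -ln(C - 3x²/2)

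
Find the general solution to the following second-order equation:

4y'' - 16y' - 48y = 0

Characteristic equation: 4r² - 16r - 48 = 0
Divide by 4: r² - 4r - 12 = 0
Roots: r = 6, -2 (distinct real)
General solution: y = C₁e^(6x) + C₂e^(-2x)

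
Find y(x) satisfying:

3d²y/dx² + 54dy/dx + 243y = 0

Characteristic equation: 3r² + 54r + 243 = 0
Divide by 3: r² + 18r + 81 = 0
Factored: (r + 9)² = 0
Repeated root: r = -9
General solution: y = (C₁ + C₂x)e^(-9x)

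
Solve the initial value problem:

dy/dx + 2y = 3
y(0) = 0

General solution: y = 3/2 + Ce^(-2x)
Applying y(0) = 0: C = 0 - 3/2 = -3/2
Particular solution: y = 3/2 - (3/2)e^(-2x)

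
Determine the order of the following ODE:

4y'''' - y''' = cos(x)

The order is 4 (highest derivative is of order 4).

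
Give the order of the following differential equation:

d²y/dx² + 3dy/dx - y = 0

The order is 2 (highest derivative is of order 2).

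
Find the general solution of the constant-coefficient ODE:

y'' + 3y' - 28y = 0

Characteristic equation: r² + 3r - 28 = 0
Roots: r = 4, -7 (distinct real)
General solution: y = C₁e^(4x) + C₂e^(-7x)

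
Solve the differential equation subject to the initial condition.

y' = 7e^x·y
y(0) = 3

General solution: y = Ce^(7e^x)
Applying IC y(0) = 3:
Particular solution: y = 3e^(7(e^x - 1))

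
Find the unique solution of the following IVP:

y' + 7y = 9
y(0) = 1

General solution: y = 9/7 + Ce^(-7x)
Applying y(0) = 1: C = 1 - 9/7 = -2/7
Particular solution: y = 9/7 - (2/7)e^(-7x)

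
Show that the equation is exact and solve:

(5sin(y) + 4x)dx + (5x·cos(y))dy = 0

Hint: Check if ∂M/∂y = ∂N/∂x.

Verify exactness: ∂M/∂y = ∂N/∂x ✓
Find F(x,y) such that ∂F/∂x = M, ∂F/∂y = N
Solution: 5x·sin(y) + 2x² = C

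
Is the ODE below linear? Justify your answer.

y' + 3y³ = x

No. Nonlinear (y³ term)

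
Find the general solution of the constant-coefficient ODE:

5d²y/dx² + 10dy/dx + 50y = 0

Characteristic equation: 5r² + 10r + 50 = 0
Divide by 5: r² + 2r + 10 = 0
Roots: r = -1 ± 3i (complex conjugates)
General solution: y = e^(-x)(C₁cos(3x) + C₂sin(3x))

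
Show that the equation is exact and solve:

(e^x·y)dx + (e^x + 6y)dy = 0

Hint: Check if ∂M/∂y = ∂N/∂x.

Verify exactness: ∂M/∂y = ∂N/∂x ✓
Find F(x,y) such that ∂F/∂x = M, ∂F/∂y = N
Solution: e^x·y + 3y² = C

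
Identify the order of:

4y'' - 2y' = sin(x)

The order is 2 (highest derivative is of order 2).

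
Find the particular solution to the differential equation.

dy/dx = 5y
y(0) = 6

General solution: y = Ce^(5x)
Applying IC y(0) = 6:
Particular solution: y = 6e^(5x)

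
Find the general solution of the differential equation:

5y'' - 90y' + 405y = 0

Characteristic equation: 5r² - 90r + 405 = 0
Divide by 5: r² - 18r + 81 = 0
Factored: (r - 9)² = 0
Repeated root: r = 9
General solution: y = (C₁ + C₂x)e^(9x)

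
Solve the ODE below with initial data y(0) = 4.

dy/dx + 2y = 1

General solution: y = 1/2 + Ce^(-2x)
Applying y(0) = 4: C = 4 - 1/2 = 7/2
Particular solution: y = 1/2 + (7/2)e^(-2x)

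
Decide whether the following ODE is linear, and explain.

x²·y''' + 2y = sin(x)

Linear (y and its derivatives appear to the first power only, no products of y terms)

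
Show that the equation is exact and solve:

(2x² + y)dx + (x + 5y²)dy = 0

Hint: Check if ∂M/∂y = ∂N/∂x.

Verify exactness: ∂M/∂y = ∂N/∂x ✓
Find F(x,y) such that ∂F/∂x = M, ∂F/∂y = N
Solution: 2x³/3 + xy + 5y³/3 = C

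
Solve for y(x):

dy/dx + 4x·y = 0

Using integrating factor method:

General solution: y = Ce^(-2x^2)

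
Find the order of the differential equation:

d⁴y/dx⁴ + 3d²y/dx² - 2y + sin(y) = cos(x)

The order is 4 (highest derivative is of order 4).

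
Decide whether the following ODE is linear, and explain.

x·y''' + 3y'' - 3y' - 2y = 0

Linear (y and its derivatives appear to the first power only, no products of y terms)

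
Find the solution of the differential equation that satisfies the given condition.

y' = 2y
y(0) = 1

General solution: y = Ce^(2x)
Applying IC y(0) = 1:
Particular solution: y = e^(2x)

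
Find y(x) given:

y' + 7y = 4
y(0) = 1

General solution: y = 4/7 + Ce^(-7x)
Applying y(0) = 1: C = 1 - 4/7 = 3/7
Particular solution: y = 4/7 + (3/7)e^(-7x)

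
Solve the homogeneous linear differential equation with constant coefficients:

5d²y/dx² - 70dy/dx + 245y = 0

Characteristic equation: 5r² - 70r + 245 = 0
Divide by 5: r² - 14r + 49 = 0
Factored: (r - 7)² = 0
Repeated root: r = 7
General solution: y = (C₁ + C₂x)e^(7x)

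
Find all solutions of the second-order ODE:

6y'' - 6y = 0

Characteristic equation: 6r² - 6 = 0
Divide by 6: r² - 1 = 0
Roots: r = 1, -1 (distinct real)
General solution: y = C₁e^x + C₂e^(-x)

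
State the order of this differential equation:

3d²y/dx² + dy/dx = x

The order is 2 (highest derivative is of order 2).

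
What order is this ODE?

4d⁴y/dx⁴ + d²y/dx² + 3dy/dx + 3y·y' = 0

The order is 4 (highest derivative is of order 4).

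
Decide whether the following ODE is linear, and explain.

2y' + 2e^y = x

Nonlinear (e^y is nonlinear in y)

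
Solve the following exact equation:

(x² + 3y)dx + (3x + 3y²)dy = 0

Verify exactness: ∂M/∂y = ∂N/∂x ✓
Find F(x,y) such that ∂F/∂x = M, ∂F/∂y = N
Solution: x³/3 + 3xy + y³ = C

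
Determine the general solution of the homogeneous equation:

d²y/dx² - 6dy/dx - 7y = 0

Characteristic equation: r² - 6r - 7 = 0
Roots: r = 7, -1 (distinct real)
General solution: y = C₁e^(7x) + C₂e^(-x)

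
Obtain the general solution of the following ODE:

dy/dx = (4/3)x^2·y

Separating variables and integrating:
ln|y| = 4x^3/9 + C

General solution: y = Ce^(4x^3/9)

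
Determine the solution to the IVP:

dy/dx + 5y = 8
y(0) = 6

General solution: y = 8/5 + Ce^(-5x)
Applying y(0) = 6: C = 6 - 8/5 = 22/5
Particular solution: y = 8/5 + (22/5)e^(-5x)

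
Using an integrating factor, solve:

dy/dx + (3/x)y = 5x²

Using integrating factor method:

General solution: y = (5/6)x^3 + Cx^(-3)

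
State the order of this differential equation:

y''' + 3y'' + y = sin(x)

The order is 3 (highest derivative is of order 3).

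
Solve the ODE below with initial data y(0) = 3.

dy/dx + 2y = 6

General solution: y = 3 + Ce^(-2x)
Applying y(0) = 3: C = 3 - 3 = 0
Particular solution: y = 3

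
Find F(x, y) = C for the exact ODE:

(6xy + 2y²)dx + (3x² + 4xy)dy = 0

Verify exactness: ∂M/∂y = ∂N/∂x ✓
Find F(x,y) such that ∂F/∂x = M, ∂F/∂y = N
Solution: 3x²y + 2xy² = C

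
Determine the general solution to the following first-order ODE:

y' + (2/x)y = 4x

Using integrating factor method:

General solution: y = x^2 + Cx^(-2)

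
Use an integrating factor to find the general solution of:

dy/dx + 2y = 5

Using integrating factor method:

General solution: y = 5/2 + Ce^(-2x)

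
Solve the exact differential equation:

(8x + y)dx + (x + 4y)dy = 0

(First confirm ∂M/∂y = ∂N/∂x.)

Verify exactness: ∂M/∂y = ∂N/∂x ✓
Find F(x,y) such that ∂F/∂x = M, ∂F/∂y = N
Solution: 4x² + xy + 2y² = C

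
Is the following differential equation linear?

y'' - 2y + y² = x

No. Nonlinear (y² term)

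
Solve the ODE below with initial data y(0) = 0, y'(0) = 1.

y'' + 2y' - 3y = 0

General solution: y = C₁e^x + C₂e^(-3x)
Applying ICs: C₁ = 1/4, C₂ = -1/4
Particular solution: y = (1/4)e^x - (1/4)e^(-3x)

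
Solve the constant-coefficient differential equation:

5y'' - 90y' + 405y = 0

Characteristic equation: 5r² - 90r + 405 = 0
Divide by 5: r² - 18r + 81 = 0
Factored: (r - 9)² = 0
Repeated root: r = 9
General solution: y = (C₁ + C₂x)e^(9x)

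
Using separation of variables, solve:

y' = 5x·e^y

Separating variables and integrating:
-e^(-y) = 5x²/2 + C

General solution: y = -ln(C - 5x²/2)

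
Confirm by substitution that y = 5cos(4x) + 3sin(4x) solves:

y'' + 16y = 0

Verification:
y'' = -80cos(4x) - 48sin(4x)
y'' + 16y = 0 ✓

Yes, it is a solution.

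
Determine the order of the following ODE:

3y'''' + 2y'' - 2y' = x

The order is 4 (highest derivative is of order 4).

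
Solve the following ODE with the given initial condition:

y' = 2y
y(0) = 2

General solution: y = Ce^(2x)
Applying IC y(0) = 2:
Particular solution: y = 2e^(2x)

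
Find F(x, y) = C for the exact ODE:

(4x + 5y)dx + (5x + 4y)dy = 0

Verify exactness: ∂M/∂y = ∂N/∂x ✓
Find F(x,y) such that ∂F/∂x = M, ∂F/∂y = N
Solution: 2x² + 5xy + 2y² = C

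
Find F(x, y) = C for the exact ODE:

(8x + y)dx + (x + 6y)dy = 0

Verify exactness: ∂M/∂y = ∂N/∂x ✓
Find F(x,y) such that ∂F/∂x = M, ∂F/∂y = N
Solution: 4x² + xy + 3y² = C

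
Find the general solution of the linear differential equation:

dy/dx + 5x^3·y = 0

Using integrating factor method:

General solution: y = Ce^(-5x^4/4)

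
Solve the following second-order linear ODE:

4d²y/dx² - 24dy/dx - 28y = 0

Characteristic equation: 4r² - 24r - 28 = 0
Divide by 4: r² - 6r - 7 = 0
Roots: r = 7, -1 (distinct real)
General solution: y = C₁e^(7x) + C₂e^(-x)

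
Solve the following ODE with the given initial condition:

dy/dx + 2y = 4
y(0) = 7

General solution: y = 2 + Ce^(-2x)
Applying y(0) = 7: C = 7 - 2 = 5
Particular solution: y = 2 + 5e^(-2x)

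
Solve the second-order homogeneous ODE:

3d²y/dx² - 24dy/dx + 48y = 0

Characteristic equation: 3r² - 24r + 48 = 0
Divide by 3: r² - 8r + 16 = 0
Factored: (r - 4)² = 0
Repeated root: r = 4
General solution: y = (C₁ + C₂x)e^(4x)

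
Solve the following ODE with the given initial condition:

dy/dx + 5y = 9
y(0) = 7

General solution: y = 9/5 + Ce^(-5x)
Applying y(0) = 7: C = 7 - 9/5 = 26/5
Particular solution: y = 9/5 + (26/5)e^(-5x)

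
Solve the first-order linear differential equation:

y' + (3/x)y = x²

Using integrating factor method:

General solution: y = (1/6)x^3 + Cx^(-3)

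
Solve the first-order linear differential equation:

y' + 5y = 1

Using integrating factor method:

General solution: y = 1/5 + Ce^(-5x)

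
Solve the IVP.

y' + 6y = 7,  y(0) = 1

General solution: y = 7/6 + Ce^(-6x)
Applying y(0) = 1: C = 1 - 7/6 = -1/6
Particular solution: y = 7/6 - (1/6)e^(-6x)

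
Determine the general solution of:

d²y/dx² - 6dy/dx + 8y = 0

Characteristic equation: r² - 6r + 8 = 0
Roots: r = 4, 2 (distinct real)
General solution: y = C₁e^(4x) + C₂e^(2x)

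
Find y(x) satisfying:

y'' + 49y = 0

Characteristic equation: r² + 49 = 0
Roots: r = ±7i (complex conjugates)
General solution: y = C₁cos(7x) + C₂sin(7x)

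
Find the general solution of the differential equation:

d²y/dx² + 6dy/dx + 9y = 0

Characteristic equation: r² + 6r + 9 = 0
Factored: (r + 3)² = 0
Repeated root: r = -3
General solution: y = (C₁ + C₂x)e^(-3x)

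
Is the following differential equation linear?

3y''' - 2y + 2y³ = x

No. Nonlinear (y³ term)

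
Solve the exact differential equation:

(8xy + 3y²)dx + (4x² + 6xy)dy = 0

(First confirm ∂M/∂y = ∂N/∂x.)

Verify exactness: ∂M/∂y = ∂N/∂x ✓
Find F(x,y) such that ∂F/∂x = M, ∂F/∂y = N
Solution: 4x²y + 3xy² = C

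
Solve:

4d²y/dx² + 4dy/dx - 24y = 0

Characteristic equation: 4r² + 4r - 24 = 0
Divide by 4: r² + r - 6 = 0
Roots: r = 2, -3 (distinct real)
General solution: y = C₁e^(2x) + C₂e^(-3x)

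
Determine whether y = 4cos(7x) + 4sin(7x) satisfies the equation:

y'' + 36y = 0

Verification:
y'' = -196cos(7x) - 196sin(7x)
y'' + 36y ≠ 0 (frequency mismatch: got 49 instead of 36)

No, it is not a solution.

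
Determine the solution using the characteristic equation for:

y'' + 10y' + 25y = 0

Characteristic equation: r² + 10r + 25 = 0
Factored: (r + 5)² = 0
Repeated root: r = -5
General solution: y = (C₁ + C₂x)e^(-5x)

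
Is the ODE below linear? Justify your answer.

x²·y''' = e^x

Yes. Linear (y and its derivatives appear to the first power only, no products of y terms)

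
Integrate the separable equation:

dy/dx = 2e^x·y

Separating variables and integrating:
ln|y| = 2e^x + C

General solution: y = Ce^(2e^x)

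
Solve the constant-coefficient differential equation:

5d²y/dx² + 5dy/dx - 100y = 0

Characteristic equation: 5r² + 5r - 100 = 0
Divide by 5: r² + r - 20 = 0
Roots: r = 4, -5 (distinct real)
General solution: y = C₁e^(4x) + C₂e^(-5x)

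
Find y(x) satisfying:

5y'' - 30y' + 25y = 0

Characteristic equation: 5r² - 30r + 25 = 0
Divide by 5: r² - 6r + 5 = 0
Roots: r = 5, 1 (distinct real)
General solution: y = C₁e^(5x) + C₂e^x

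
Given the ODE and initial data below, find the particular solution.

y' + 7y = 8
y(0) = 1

General solution: y = 8/7 + Ce^(-7x)
Applying y(0) = 1: C = 1 - 8/7 = -1/7
Particular solution: y = 8/7 - (1/7)e^(-7x)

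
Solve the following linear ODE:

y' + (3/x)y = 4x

Using integrating factor method:

General solution: y = (4/5)x^2 + Cx^(-3)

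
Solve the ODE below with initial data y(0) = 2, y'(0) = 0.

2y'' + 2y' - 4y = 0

General solution: y = C₁e^x + C₂e^(-2x)
Applying ICs: C₁ = 4/3, C₂ = 2/3
Particular solution: y = (4/3)e^x + (2/3)e^(-2x)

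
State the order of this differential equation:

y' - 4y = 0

The order is 1 (highest derivative is of order 1).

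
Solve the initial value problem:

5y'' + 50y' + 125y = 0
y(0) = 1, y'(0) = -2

General solution: y = (C₁ + C₂x)e^(-5x)
Repeated root r = -5
Applying ICs: C₁ = 1, C₂ = 3
Particular solution: y = (1 + 3x)e^(-5x)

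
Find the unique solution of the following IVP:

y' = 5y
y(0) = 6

General solution: y = Ce^(5x)
Applying IC y(0) = 6:
Particular solution: y = 6e^(5x)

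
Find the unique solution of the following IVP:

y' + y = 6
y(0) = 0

General solution: y = 6 + Ce^(-x)
Applying y(0) = 0: C = 0 - 6 = -6
Particular solution: y = 6 - 6e^(-x)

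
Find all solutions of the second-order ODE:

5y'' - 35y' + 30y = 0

Characteristic equation: 5r² - 35r + 30 = 0
Divide by 5: r² - 7r + 6 = 0
Roots: r = 6, 1 (distinct real)
General solution: y = C₁e^(6x) + C₂e^x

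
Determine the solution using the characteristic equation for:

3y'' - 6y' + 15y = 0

Characteristic equation: 3r² - 6r + 15 = 0
Divide by 3: r² - 2r + 5 = 0
Roots: r = 1 ± 2i (complex conjugates)
General solution: y = e^x(C₁cos(2x) + C₂sin(2x))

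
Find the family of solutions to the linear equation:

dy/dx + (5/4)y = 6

Using integrating factor method:

General solution: y = 24/5 + Ce^(-5x/4)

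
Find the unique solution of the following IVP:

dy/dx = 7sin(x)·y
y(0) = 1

General solution: y = Ce^(-7cos(x))
Applying IC y(0) = 1:
Particular solution: y = e^(7(1-cos(x)))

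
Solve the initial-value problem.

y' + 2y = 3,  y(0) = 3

General solution: y = 3/2 + Ce^(-2x)
Applying y(0) = 3: C = 3 - 3/2 = 3/2
Particular solution: y = 3/2 + (3/2)e^(-2x)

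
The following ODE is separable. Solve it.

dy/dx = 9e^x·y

Separating variables and integrating:
ln|y| = 9e^x + C

General solution: y = Ce^(9e^x)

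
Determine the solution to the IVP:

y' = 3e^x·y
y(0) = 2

General solution: y = Ce^(3e^x)
Applying IC y(0) = 2:
Particular solution: y = 2e^(3(e^x - 1))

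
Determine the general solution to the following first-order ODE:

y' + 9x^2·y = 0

Using integrating factor method:

General solution: y = Ce^(-3x^3)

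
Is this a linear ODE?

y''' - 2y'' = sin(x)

Yes. Linear (y and its derivatives appear to the first power only, no products of y terms)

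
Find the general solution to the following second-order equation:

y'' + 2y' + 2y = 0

Characteristic equation: r² + 2r + 2 = 0
Roots: r = -1 ± i (complex conjugates)
General solution: y = e^(-x)(C₁cos(x) + C₂sin(x))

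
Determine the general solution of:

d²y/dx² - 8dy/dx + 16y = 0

Characteristic equation: r² - 8r + 16 = 0
Factored: (r - 4)² = 0
Repeated root: r = 4
General solution: y = (C₁ + C₂x)e^(4x)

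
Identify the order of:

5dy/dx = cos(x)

The order is 1 (highest derivative is of order 1).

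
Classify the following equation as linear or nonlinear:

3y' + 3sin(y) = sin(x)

Nonlinear (sin(y) is nonlinear in y)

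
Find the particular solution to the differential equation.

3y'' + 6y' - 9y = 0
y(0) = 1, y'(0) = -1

General solution: y = C₁e^x + C₂e^(-3x)
Applying ICs: C₁ = 1/2, C₂ = 1/2
Particular solution: y = (1/2)e^x + (1/2)e^(-3x)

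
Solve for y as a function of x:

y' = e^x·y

Separating variables and integrating:
ln|y| = e^x + C

General solution: y = Ce^(e^x)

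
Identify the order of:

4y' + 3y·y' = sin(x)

The order is 1 (highest derivative is of order 1).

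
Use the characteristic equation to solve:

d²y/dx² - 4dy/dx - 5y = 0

Characteristic equation: r² - 4r - 5 = 0
Roots: r = 5, -1 (distinct real)
General solution: y = C₁e^(5x) + C₂e^(-x)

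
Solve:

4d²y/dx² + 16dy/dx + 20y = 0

Characteristic equation: 4r² + 16r + 20 = 0
Divide by 4: r² + 4r + 5 = 0
Roots: r = -2 ± i (complex conjugates)
General solution: y = e^(-2x)(C₁cos(x) + C₂sin(x))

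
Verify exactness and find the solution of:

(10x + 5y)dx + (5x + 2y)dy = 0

Verify exactness: ∂M/∂y = ∂N/∂x ✓
Find F(x,y) such that ∂F/∂x = M, ∂F/∂y = N
Solution: 5x² + 5xy + y² = C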